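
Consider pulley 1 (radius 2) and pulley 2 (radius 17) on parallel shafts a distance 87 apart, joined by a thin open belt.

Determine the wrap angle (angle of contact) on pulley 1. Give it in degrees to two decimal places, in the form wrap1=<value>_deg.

wrap1=160.14_deg

open belt: β = asin((r2−r1)/C) = asin(15/87) = 9.9282°
wrap1 = π − 2β = 160.1436°
wrap2 = π + 2β = 199.8564°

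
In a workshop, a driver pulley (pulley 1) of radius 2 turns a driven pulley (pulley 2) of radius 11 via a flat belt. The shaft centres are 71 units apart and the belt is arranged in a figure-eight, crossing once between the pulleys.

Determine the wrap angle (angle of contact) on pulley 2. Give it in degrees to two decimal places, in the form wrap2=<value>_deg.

wrap2=201.10_deg

crossed belt: β = asin((r1+r2)/C) = asin(13/71) = 10.5503°
wrap1 = wrap2 = π + 2β = 201.1006°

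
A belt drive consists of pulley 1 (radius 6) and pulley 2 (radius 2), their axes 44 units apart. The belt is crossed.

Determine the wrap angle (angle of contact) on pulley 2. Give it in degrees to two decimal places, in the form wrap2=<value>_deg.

crossed belt: β = asin((r1+r2)/C) = asin(8/44) = 10.4757°
wrap1 = wrap2 = π + 2β = 200.9514°

wrap2=200.95_deg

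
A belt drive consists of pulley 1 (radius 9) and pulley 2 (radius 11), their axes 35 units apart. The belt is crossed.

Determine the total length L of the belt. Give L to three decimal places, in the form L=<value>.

L=144.607

crossed belt: β = asin((r1+r2)/C) = asin(20/35) = 34.8499°
wrap1 = wrap2 = π + 2β = 249.6998°
tangent length = C·cosβ = 28.7228
L = (r1+r2)·wrap + 2·C·cosβ = 20·4.3581 + 2·28.7228 = 144.6073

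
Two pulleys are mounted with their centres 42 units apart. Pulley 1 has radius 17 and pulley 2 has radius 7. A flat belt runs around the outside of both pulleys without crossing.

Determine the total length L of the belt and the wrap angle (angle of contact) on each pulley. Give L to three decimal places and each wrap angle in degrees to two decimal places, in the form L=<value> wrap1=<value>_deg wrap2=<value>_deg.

L=161.791 wrap1=207.55_deg wrap2=152.45_deg

open belt: β = asin((r2−r1)/C) = asin(-10/42) = -13.7741°
wrap1 = π − 2β = 207.5483°
wrap2 = π + 2β = 152.4517°
tangent length = C·cosβ = 40.7922
L = r1·wrap1 + r2·wrap2 + 2·C·cosβ = 17·3.6224 + 7·2.6608 + 2·40.7922 = 161.7906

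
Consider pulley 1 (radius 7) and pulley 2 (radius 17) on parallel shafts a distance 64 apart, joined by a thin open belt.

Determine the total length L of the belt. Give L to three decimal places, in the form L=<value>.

L=204.964

open belt: β = asin((r2−r1)/C) = asin(10/64) = 8.9893°
wrap1 = π − 2β = 162.0214°
wrap2 = π + 2β = 197.9786°
tangent length = C·cosβ = 63.2139
L = r1·wrap1 + r2·wrap2 + 2·C·cosβ = 7·2.8278 + 17·3.4554 + 2·63.2139 = 204.9639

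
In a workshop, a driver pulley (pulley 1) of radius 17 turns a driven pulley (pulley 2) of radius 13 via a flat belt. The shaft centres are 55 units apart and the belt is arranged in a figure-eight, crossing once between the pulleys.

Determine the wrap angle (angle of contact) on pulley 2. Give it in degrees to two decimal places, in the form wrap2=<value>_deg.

crossed belt: β = asin((r1+r2)/C) = asin(30/55) = 33.0557°
wrap1 = wrap2 = π + 2β = 246.1115°

wrap2=246.11_deg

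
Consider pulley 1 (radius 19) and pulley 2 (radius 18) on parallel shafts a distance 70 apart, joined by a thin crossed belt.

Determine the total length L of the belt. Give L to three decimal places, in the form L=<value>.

crossed belt: β = asin((r1+r2)/C) = asin(37/70) = 31.9090°
wrap1 = wrap2 = π + 2β = 243.8180°
tangent length = C·cosβ = 59.4222
L = (r1+r2)·wrap + 2·C·cosβ = 37·4.2554 + 2·59.4222 = 276.2952

L=276.295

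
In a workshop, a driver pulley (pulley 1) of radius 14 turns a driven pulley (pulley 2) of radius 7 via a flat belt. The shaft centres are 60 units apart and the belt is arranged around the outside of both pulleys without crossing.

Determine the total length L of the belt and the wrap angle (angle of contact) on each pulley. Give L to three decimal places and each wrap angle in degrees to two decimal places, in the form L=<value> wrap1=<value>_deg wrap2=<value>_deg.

L=186.791 wrap1=193.40_deg wrap2=166.60_deg

open belt: β = asin((r2−r1)/C) = asin(-7/60) = -6.6998°
wrap1 = π − 2β = 193.3995°
wrap2 = π + 2β = 166.6005°
tangent length = C·cosβ = 59.5903
L = r1·wrap1 + r2·wrap2 + 2·C·cosβ = 14·3.3755 + 7·2.9077 + 2·59.5903 = 186.7910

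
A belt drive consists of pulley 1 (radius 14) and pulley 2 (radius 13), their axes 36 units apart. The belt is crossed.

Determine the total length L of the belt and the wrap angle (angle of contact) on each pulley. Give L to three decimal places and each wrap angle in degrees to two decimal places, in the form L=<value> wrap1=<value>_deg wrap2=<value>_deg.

crossed belt: β = asin((r1+r2)/C) = asin(27/36) = 48.5904°
wrap1 = wrap2 = π + 2β = 277.1808°
tangent length = C·cosβ = 23.8118
L = (r1+r2)·wrap + 2·C·cosβ = 27·4.8377 + 2·23.8118 = 178.2419

L=178.242 wrap1=277.18_deg wrap2=277.18_deg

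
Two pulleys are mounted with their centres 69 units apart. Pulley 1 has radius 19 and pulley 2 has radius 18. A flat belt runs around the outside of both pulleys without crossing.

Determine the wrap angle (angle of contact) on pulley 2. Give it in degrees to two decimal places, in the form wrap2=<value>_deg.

open belt: β = asin((r2−r1)/C) = asin(-1/69) = -0.8304°
wrap1 = π − 2β = 181.6608°
wrap2 = π + 2β = 178.3392°

wrap2=178.34_deg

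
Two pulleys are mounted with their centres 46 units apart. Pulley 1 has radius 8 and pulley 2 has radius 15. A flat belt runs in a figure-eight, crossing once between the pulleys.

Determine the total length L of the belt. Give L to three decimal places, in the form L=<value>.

L=176.017

crossed belt: β = asin((r1+r2)/C) = asin(23/46) = 30.0000°
wrap1 = wrap2 = π + 2β = 240.0000°
tangent length = C·cosβ = 39.8372
L = (r1+r2)·wrap + 2·C·cosβ = 23·4.1888 + 2·39.8372 = 176.0165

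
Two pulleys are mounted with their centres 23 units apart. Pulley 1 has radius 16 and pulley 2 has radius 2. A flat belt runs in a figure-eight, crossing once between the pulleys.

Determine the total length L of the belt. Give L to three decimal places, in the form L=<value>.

crossed belt: β = asin((r1+r2)/C) = asin(18/23) = 51.5000°
wrap1 = wrap2 = π + 2β = 283.0001°
tangent length = C·cosβ = 14.3178
L = (r1+r2)·wrap + 2·C·cosβ = 18·4.9393 + 2·14.3178 = 117.5427

L=117.543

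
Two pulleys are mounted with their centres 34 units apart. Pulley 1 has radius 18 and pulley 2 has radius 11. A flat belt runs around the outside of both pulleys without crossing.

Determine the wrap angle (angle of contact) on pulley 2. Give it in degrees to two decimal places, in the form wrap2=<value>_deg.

wrap2=156.24_deg

open belt: β = asin((r2−r1)/C) = asin(-7/34) = -11.8812°
wrap1 = π − 2β = 203.7623°
wrap2 = π + 2β = 156.2377°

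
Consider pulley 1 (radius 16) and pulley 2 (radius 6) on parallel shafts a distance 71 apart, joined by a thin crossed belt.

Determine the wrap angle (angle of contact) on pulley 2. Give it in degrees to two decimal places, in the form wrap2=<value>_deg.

crossed belt: β = asin((r1+r2)/C) = asin(22/71) = 18.0507°
wrap1 = wrap2 = π + 2β = 216.1015°

wrap2=216.10_deg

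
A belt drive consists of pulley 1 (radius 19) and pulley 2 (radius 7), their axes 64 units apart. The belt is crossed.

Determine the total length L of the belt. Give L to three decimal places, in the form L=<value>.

L=220.397

crossed belt: β = asin((r1+r2)/C) = asin(26/64) = 23.9695°
wrap1 = wrap2 = π + 2β = 227.9390°
tangent length = C·cosβ = 58.4808
L = (r1+r2)·wrap + 2·C·cosβ = 26·3.9783 + 2·58.4808 = 220.3970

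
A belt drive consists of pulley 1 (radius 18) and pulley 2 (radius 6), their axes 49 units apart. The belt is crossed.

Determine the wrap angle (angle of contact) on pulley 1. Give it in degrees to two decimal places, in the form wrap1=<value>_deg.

wrap1=238.65_deg

crossed belt: β = asin((r1+r2)/C) = asin(24/49) = 29.3272°
wrap1 = wrap2 = π + 2β = 238.6543°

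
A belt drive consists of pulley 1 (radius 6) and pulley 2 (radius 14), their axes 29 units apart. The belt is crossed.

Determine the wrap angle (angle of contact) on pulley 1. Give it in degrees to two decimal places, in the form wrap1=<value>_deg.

crossed belt: β = asin((r1+r2)/C) = asin(20/29) = 43.6028°
wrap1 = wrap2 = π + 2β = 267.2056°

wrap1=267.21_deg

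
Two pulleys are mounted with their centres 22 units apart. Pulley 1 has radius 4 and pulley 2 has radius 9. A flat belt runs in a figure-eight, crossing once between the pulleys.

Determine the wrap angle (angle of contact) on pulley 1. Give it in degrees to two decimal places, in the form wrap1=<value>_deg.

wrap1=252.44_deg

crossed belt: β = asin((r1+r2)/C) = asin(13/22) = 36.2215°
wrap1 = wrap2 = π + 2β = 252.4431°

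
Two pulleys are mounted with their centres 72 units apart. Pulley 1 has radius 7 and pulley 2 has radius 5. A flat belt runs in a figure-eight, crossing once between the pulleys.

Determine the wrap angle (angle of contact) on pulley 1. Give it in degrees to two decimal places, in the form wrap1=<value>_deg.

crossed belt: β = asin((r1+r2)/C) = asin(12/72) = 9.5941°
wrap1 = wrap2 = π + 2β = 199.1881°

wrap1=199.19_deg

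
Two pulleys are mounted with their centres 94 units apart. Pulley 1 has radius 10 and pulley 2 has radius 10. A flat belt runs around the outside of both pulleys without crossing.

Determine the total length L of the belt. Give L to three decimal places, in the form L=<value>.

L=250.832

open belt: β = asin((r2−r1)/C) = asin(0/94) = 0.0000°
wrap1 = π − 2β = 180.0000°
wrap2 = π + 2β = 180.0000°
tangent length = C·cosβ = 94.0000
L = r1·wrap1 + r2·wrap2 + 2·C·cosβ = 10·3.1416 + 10·3.1416 + 2·94.0000 = 250.8319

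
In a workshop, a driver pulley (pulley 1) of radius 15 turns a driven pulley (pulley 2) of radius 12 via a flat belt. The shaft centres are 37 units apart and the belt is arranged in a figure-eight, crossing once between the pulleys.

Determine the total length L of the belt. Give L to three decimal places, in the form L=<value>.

L=179.587

crossed belt: β = asin((r1+r2)/C) = asin(27/37) = 46.8637°
wrap1 = wrap2 = π + 2β = 273.7275°
tangent length = C·cosβ = 25.2982
L = (r1+r2)·wrap + 2·C·cosβ = 27·4.7774 + 2·25.2982 = 179.5875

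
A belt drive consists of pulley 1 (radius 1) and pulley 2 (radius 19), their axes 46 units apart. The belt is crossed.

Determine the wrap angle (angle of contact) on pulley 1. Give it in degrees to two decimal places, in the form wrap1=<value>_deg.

crossed belt: β = asin((r1+r2)/C) = asin(20/46) = 25.7715°
wrap1 = wrap2 = π + 2β = 231.5429°

wrap1=231.54_deg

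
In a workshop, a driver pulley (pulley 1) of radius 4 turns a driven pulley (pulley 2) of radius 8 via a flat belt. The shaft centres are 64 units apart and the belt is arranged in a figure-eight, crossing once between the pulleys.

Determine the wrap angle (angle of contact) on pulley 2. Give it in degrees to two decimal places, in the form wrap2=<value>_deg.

wrap2=201.61_deg

crossed belt: β = asin((r1+r2)/C) = asin(12/64) = 10.8069°
wrap1 = wrap2 = π + 2β = 201.6138°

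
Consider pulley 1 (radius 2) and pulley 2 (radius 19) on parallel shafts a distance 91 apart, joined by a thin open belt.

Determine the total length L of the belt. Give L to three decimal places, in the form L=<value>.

open belt: β = asin((r2−r1)/C) = asin(17/91) = 10.7669°
wrap1 = π − 2β = 158.4663°
wrap2 = π + 2β = 201.5337°
tangent length = C·cosβ = 89.3980
L = r1·wrap1 + r2·wrap2 + 2·C·cosβ = 2·2.7658 + 19·3.5174 + 2·89.3980 = 251.1586

L=251.159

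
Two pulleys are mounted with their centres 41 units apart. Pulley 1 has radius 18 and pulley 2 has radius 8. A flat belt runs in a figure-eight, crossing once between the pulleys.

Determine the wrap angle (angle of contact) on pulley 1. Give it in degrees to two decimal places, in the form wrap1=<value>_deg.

wrap1=258.71_deg

crossed belt: β = asin((r1+r2)/C) = asin(26/41) = 39.3567°
wrap1 = wrap2 = π + 2β = 258.7134°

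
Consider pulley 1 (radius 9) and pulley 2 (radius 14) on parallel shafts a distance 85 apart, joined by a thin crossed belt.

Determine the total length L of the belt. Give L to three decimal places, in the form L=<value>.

crossed belt: β = asin((r1+r2)/C) = asin(23/85) = 15.6993°
wrap1 = wrap2 = π + 2β = 211.3985°
tangent length = C·cosβ = 81.8291
L = (r1+r2)·wrap + 2·C·cosβ = 23·3.6896 + 2·81.8291 = 248.5190

L=248.519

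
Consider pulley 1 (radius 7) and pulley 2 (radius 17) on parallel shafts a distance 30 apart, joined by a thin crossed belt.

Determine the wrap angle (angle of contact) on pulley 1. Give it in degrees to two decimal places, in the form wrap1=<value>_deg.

crossed belt: β = asin((r1+r2)/C) = asin(24/30) = 53.1301°
wrap1 = wrap2 = π + 2β = 286.2602°

wrap1=286.26_deg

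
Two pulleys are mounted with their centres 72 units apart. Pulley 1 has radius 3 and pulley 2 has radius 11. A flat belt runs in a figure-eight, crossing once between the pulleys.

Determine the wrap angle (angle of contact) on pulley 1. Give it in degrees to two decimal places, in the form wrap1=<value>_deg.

wrap1=202.42_deg

crossed belt: β = asin((r1+r2)/C) = asin(14/72) = 11.2123°
wrap1 = wrap2 = π + 2β = 202.4245°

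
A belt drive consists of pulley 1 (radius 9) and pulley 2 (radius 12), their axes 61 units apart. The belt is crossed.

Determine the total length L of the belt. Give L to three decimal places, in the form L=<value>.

crossed belt: β = asin((r1+r2)/C) = asin(21/61) = 20.1368°
wrap1 = wrap2 = π + 2β = 220.2735°
tangent length = C·cosβ = 57.2713
L = (r1+r2)·wrap + 2·C·cosβ = 21·3.8445 + 2·57.2713 = 195.2770

L=195.277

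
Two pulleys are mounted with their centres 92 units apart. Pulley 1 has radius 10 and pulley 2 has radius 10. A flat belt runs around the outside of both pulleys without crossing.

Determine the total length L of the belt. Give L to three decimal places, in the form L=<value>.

open belt: β = asin((r2−r1)/C) = asin(0/92) = 0.0000°
wrap1 = π − 2β = 180.0000°
wrap2 = π + 2β = 180.0000°
tangent length = C·cosβ = 92.0000
L = r1·wrap1 + r2·wrap2 + 2·C·cosβ = 10·3.1416 + 10·3.1416 + 2·92.0000 = 246.8319

L=246.832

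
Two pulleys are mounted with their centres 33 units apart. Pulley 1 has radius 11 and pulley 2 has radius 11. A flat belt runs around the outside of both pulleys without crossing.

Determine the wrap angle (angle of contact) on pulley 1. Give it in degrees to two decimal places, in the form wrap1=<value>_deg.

open belt: β = asin((r2−r1)/C) = asin(0/33) = 0.0000°
wrap1 = π − 2β = 180.0000°
wrap2 = π + 2β = 180.0000°

wrap1=180.00_deg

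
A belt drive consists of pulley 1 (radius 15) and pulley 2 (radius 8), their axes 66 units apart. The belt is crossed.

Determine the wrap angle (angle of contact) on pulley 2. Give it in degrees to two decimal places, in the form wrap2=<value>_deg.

crossed belt: β = asin((r1+r2)/C) = asin(23/66) = 20.3947°
wrap1 = wrap2 = π + 2β = 220.7893°

wrap2=220.79_deg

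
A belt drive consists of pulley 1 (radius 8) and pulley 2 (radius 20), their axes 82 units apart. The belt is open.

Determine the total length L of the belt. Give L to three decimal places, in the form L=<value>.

L=253.724

open belt: β = asin((r2−r1)/C) = asin(12/82) = 8.4150°
wrap1 = π − 2β = 163.1701°
wrap2 = π + 2β = 196.8299°
tangent length = C·cosβ = 81.1172
L = r1·wrap1 + r2·wrap2 + 2·C·cosβ = 8·2.8479 + 20·3.4353 + 2·81.1172 = 253.7238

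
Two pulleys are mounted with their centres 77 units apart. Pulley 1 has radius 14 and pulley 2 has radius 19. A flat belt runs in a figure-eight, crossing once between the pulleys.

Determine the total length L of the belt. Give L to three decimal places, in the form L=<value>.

crossed belt: β = asin((r1+r2)/C) = asin(33/77) = 25.3769°
wrap1 = wrap2 = π + 2β = 230.7539°
tangent length = C·cosβ = 69.5701
L = (r1+r2)·wrap + 2·C·cosβ = 33·4.0274 + 2·69.5701 = 272.0449

L=272.045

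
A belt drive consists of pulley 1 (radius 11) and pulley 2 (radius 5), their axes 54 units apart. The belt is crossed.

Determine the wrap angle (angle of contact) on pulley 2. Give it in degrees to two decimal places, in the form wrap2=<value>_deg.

wrap2=214.47_deg

crossed belt: β = asin((r1+r2)/C) = asin(16/54) = 17.2353°
wrap1 = wrap2 = π + 2β = 214.4706°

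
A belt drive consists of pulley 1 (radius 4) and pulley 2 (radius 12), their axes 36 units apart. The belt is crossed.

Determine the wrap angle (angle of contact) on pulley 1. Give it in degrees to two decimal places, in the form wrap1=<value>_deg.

crossed belt: β = asin((r1+r2)/C) = asin(16/36) = 26.3878°
wrap1 = wrap2 = π + 2β = 232.7756°

wrap1=232.78_deg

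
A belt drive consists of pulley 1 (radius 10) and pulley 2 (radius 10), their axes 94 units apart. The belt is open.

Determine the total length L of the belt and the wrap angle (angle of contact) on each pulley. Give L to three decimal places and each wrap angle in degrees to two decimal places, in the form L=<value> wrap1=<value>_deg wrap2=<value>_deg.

open belt: β = asin((r2−r1)/C) = asin(0/94) = 0.0000°
wrap1 = π − 2β = 180.0000°
wrap2 = π + 2β = 180.0000°
tangent length = C·cosβ = 94.0000
L = r1·wrap1 + r2·wrap2 + 2·C·cosβ = 10·3.1416 + 10·3.1416 + 2·94.0000 = 250.8319

L=250.832 wrap1=180.00_deg wrap2=180.00_deg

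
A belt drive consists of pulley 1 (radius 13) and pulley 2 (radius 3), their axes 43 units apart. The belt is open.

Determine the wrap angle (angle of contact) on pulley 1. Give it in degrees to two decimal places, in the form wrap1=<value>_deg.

open belt: β = asin((r2−r1)/C) = asin(-10/43) = -13.4477°
wrap1 = π − 2β = 206.8955°
wrap2 = π + 2β = 153.1045°

wrap1=206.90_deg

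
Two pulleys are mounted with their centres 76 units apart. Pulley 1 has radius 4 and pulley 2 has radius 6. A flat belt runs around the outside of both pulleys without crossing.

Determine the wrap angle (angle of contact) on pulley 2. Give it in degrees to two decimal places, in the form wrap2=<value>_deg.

wrap2=183.02_deg

open belt: β = asin((r2−r1)/C) = asin(2/76) = 1.5080°
wrap1 = π − 2β = 176.9841°
wrap2 = π + 2β = 183.0159°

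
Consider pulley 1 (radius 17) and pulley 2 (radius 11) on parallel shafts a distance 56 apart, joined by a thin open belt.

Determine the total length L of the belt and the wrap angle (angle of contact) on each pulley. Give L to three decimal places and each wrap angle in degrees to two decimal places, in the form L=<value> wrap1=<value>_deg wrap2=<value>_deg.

open belt: β = asin((r2−r1)/C) = asin(-6/56) = -6.1506°
wrap1 = π − 2β = 192.3013°
wrap2 = π + 2β = 167.6987°
tangent length = C·cosβ = 55.6776
L = r1·wrap1 + r2·wrap2 + 2·C·cosβ = 17·3.3563 + 11·2.9269 + 2·55.6776 = 200.6081

L=200.608 wrap1=192.30_deg wrap2=167.70_deg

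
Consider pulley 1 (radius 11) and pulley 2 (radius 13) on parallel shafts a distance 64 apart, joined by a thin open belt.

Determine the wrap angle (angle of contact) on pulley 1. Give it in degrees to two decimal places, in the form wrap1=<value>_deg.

open belt: β = asin((r2−r1)/C) = asin(2/64) = 1.7908°
wrap1 = π − 2β = 176.4184°
wrap2 = π + 2β = 183.5816°

wrap1=176.42_deg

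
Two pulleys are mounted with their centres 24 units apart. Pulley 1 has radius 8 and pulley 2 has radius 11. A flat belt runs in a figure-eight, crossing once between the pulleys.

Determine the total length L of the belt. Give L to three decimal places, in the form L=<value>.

L=123.730

crossed belt: β = asin((r1+r2)/C) = asin(19/24) = 52.3415°
wrap1 = wrap2 = π + 2β = 284.6831°
tangent length = C·cosβ = 14.6629
L = (r1+r2)·wrap + 2·C·cosβ = 19·4.9687 + 2·14.6629 = 123.7302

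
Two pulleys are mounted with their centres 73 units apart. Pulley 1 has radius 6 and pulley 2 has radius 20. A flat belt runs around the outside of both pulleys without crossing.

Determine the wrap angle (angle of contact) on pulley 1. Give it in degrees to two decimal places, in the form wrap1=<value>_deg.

wrap1=157.89_deg

open belt: β = asin((r2−r1)/C) = asin(14/73) = 11.0567°
wrap1 = π − 2β = 157.8865°
wrap2 = π + 2β = 202.1135°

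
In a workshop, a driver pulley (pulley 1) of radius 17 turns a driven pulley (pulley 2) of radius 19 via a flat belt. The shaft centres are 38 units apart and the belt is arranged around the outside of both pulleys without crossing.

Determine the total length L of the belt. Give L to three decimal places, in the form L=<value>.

open belt: β = asin((r2−r1)/C) = asin(2/38) = 3.0170°
wrap1 = π − 2β = 173.9661°
wrap2 = π + 2β = 186.0339°
tangent length = C·cosβ = 37.9473
L = r1·wrap1 + r2·wrap2 + 2·C·cosβ = 17·3.0363 + 19·3.2469 + 2·37.9473 = 189.2026

L=189.203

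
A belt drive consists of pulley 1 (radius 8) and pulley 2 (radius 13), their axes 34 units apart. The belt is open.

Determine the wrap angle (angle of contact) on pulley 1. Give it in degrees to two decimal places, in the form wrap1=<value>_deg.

wrap1=163.09_deg

open belt: β = asin((r2−r1)/C) = asin(5/34) = 8.4565°
wrap1 = π − 2β = 163.0870°
wrap2 = π + 2β = 196.9130°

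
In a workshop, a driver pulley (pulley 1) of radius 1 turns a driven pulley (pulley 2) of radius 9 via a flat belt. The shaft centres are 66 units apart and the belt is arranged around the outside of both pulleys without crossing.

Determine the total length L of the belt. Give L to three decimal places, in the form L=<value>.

L=164.387

open belt: β = asin((r2−r1)/C) = asin(8/66) = 6.9621°
wrap1 = π − 2β = 166.0759°
wrap2 = π + 2β = 193.9241°
tangent length = C·cosβ = 65.5134
L = r1·wrap1 + r2·wrap2 + 2·C·cosβ = 1·2.8986 + 9·3.3846 + 2·65.5134 = 164.3868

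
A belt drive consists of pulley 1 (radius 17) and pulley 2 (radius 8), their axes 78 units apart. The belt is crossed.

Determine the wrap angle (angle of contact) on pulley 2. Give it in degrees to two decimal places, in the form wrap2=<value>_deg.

wrap2=217.39_deg

crossed belt: β = asin((r1+r2)/C) = asin(25/78) = 18.6939°
wrap1 = wrap2 = π + 2β = 217.3879°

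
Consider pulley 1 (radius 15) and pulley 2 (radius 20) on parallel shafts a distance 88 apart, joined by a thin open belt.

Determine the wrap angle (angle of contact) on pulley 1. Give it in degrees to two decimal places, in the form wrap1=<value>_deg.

open belt: β = asin((r2−r1)/C) = asin(5/88) = 3.2572°
wrap1 = π − 2β = 173.4856°
wrap2 = π + 2β = 186.5144°

wrap1=173.49_deg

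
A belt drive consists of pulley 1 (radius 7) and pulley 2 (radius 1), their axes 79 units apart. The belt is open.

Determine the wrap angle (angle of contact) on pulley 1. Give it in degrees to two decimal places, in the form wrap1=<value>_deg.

wrap1=188.71_deg

open belt: β = asin((r2−r1)/C) = asin(-6/79) = -4.3558°
wrap1 = π − 2β = 188.7115°
wrap2 = π + 2β = 171.2885°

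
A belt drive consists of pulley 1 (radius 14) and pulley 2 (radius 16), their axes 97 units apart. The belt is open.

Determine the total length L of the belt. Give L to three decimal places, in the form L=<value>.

open belt: β = asin((r2−r1)/C) = asin(2/97) = 1.1814°
wrap1 = π − 2β = 177.6371°
wrap2 = π + 2β = 182.3629°
tangent length = C·cosβ = 96.9794
L = r1·wrap1 + r2·wrap2 + 2·C·cosβ = 14·3.1004 + 16·3.1828 + 2·96.9794 = 288.2890

L=288.289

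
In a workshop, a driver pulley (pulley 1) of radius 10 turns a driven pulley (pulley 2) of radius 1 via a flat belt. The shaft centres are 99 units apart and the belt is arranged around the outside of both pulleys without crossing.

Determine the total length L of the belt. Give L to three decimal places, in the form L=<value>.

L=233.376

open belt: β = asin((r2−r1)/C) = asin(-9/99) = -5.2159°
wrap1 = π − 2β = 190.4318°
wrap2 = π + 2β = 169.5682°
tangent length = C·cosβ = 98.5901
L = r1·wrap1 + r2·wrap2 + 2·C·cosβ = 10·3.3237 + 1·2.9595 + 2·98.5901 = 233.3763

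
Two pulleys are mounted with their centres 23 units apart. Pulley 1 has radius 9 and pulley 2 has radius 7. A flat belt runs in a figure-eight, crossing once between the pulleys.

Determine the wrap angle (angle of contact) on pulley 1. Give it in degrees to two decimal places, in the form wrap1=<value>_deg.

crossed belt: β = asin((r1+r2)/C) = asin(16/23) = 44.0792°
wrap1 = wrap2 = π + 2β = 268.1584°

wrap1=268.16_deg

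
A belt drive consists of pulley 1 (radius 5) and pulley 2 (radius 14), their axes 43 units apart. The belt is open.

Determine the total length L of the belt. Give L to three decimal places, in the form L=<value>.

open belt: β = asin((r2−r1)/C) = asin(9/43) = 12.0815°
wrap1 = π − 2β = 155.8371°
wrap2 = π + 2β = 204.1629°
tangent length = C·cosβ = 42.0476
L = r1·wrap1 + r2·wrap2 + 2·C·cosβ = 5·2.7199 + 14·3.5633 + 2·42.0476 = 147.5810

L=147.581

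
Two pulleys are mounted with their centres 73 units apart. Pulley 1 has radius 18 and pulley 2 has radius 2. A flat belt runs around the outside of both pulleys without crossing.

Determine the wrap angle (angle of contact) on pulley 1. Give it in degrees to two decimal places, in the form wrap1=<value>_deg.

wrap1=205.32_deg

open belt: β = asin((r2−r1)/C) = asin(-16/73) = -12.6608°
wrap1 = π − 2β = 205.3215°
wrap2 = π + 2β = 154.6785°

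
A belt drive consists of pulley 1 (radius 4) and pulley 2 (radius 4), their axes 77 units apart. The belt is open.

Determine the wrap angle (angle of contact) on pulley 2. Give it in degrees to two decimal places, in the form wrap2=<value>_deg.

wrap2=180.00_deg

open belt: β = asin((r2−r1)/C) = asin(0/77) = 0.0000°
wrap1 = π − 2β = 180.0000°
wrap2 = π + 2β = 180.0000°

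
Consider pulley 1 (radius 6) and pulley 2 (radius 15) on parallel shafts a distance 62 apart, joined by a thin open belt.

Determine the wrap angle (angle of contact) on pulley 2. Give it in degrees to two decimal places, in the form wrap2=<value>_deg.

wrap2=196.69_deg

open belt: β = asin((r2−r1)/C) = asin(9/62) = 8.3466°
wrap1 = π − 2β = 163.3068°
wrap2 = π + 2β = 196.6932°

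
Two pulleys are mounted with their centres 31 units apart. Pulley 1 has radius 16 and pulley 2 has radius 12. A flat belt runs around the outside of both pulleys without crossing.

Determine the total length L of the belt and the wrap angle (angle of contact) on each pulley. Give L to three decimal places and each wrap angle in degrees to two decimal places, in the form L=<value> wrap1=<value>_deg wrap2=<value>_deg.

L=150.481 wrap1=194.83_deg wrap2=165.17_deg

open belt: β = asin((r2−r1)/C) = asin(-4/31) = -7.4137°
wrap1 = π − 2β = 194.8273°
wrap2 = π + 2β = 165.1727°
tangent length = C·cosβ = 30.7409
L = r1·wrap1 + r2·wrap2 + 2·C·cosβ = 16·3.4004 + 12·2.8828 + 2·30.7409 = 150.4814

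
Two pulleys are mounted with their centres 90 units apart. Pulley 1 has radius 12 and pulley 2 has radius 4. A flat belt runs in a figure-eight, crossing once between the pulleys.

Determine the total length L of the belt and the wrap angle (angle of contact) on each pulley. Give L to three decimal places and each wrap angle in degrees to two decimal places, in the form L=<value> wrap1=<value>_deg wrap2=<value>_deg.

crossed belt: β = asin((r1+r2)/C) = asin(16/90) = 10.2403°
wrap1 = wrap2 = π + 2β = 200.4807°
tangent length = C·cosβ = 88.5664
L = (r1+r2)·wrap + 2·C·cosβ = 16·3.4990 + 2·88.5664 = 233.1175

L=233.117 wrap1=200.48_deg wrap2=200.48_deg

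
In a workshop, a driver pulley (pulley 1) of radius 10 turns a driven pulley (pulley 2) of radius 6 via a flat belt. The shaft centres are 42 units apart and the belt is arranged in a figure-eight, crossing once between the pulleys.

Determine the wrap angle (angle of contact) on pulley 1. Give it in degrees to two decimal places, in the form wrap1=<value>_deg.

crossed belt: β = asin((r1+r2)/C) = asin(16/42) = 22.3927°
wrap1 = wrap2 = π + 2β = 224.7854°

wrap1=224.79_deg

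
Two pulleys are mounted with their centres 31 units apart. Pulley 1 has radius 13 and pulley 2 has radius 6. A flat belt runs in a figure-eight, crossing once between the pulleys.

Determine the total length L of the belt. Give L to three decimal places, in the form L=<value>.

L=133.750

crossed belt: β = asin((r1+r2)/C) = asin(19/31) = 37.7997°
wrap1 = wrap2 = π + 2β = 255.5994°
tangent length = C·cosβ = 24.4949
L = (r1+r2)·wrap + 2·C·cosβ = 19·4.4611 + 2·24.4949 = 133.7498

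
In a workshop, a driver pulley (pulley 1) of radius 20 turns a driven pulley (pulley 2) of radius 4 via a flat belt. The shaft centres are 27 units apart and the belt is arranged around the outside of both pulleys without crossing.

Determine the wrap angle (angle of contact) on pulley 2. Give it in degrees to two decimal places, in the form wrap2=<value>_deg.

wrap2=107.32_deg

open belt: β = asin((r2−r1)/C) = asin(-16/27) = -36.3412°
wrap1 = π − 2β = 252.6824°
wrap2 = π + 2β = 107.3176°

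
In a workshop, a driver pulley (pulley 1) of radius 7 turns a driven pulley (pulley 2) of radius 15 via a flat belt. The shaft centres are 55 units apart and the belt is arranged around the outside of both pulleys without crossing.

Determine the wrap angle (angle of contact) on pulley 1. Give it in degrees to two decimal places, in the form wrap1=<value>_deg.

open belt: β = asin((r2−r1)/C) = asin(8/55) = 8.3636°
wrap1 = π − 2β = 163.2728°
wrap2 = π + 2β = 196.7272°

wrap1=163.27_deg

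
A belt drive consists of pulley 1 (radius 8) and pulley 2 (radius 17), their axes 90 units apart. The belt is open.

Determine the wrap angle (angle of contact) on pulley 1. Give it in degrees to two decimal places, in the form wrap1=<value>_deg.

wrap1=168.52_deg

open belt: β = asin((r2−r1)/C) = asin(9/90) = 5.7392°
wrap1 = π − 2β = 168.5217°
wrap2 = π + 2β = 191.4783°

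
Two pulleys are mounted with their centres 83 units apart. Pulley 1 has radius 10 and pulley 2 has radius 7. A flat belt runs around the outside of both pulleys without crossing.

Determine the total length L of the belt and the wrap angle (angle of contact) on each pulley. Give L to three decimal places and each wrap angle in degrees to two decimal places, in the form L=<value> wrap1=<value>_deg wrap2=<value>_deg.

open belt: β = asin((r2−r1)/C) = asin(-3/83) = -2.0714°
wrap1 = π − 2β = 184.1428°
wrap2 = π + 2β = 175.8572°
tangent length = C·cosβ = 82.9458
L = r1·wrap1 + r2·wrap2 + 2·C·cosβ = 10·3.2139 + 7·3.0693 + 2·82.9458 = 219.5155

L=219.516 wrap1=184.14_deg wrap2=175.86_deg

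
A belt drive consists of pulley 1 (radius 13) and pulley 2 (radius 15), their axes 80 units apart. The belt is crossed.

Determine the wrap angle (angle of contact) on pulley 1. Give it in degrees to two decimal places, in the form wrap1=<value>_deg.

wrap1=220.97_deg

crossed belt: β = asin((r1+r2)/C) = asin(28/80) = 20.4873°
wrap1 = wrap2 = π + 2β = 220.9746°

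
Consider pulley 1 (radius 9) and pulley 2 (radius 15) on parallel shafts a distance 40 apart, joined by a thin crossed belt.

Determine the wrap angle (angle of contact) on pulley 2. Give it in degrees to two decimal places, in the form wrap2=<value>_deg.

crossed belt: β = asin((r1+r2)/C) = asin(24/40) = 36.8699°
wrap1 = wrap2 = π + 2β = 253.7398°

wrap2=253.74_deg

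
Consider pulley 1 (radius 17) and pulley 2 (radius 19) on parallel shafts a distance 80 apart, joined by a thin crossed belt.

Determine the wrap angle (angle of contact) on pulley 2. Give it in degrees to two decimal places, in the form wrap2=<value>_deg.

wrap2=233.49_deg

crossed belt: β = asin((r1+r2)/C) = asin(36/80) = 26.7437°
wrap1 = wrap2 = π + 2β = 233.4874°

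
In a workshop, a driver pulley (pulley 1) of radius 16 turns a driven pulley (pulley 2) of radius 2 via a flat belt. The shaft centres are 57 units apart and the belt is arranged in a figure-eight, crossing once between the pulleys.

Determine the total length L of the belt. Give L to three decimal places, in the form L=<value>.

crossed belt: β = asin((r1+r2)/C) = asin(18/57) = 18.4085°
wrap1 = wrap2 = π + 2β = 216.8170°
tangent length = C·cosβ = 54.0833
L = (r1+r2)·wrap + 2·C·cosβ = 18·3.7842 + 2·54.0833 = 176.2816

L=176.282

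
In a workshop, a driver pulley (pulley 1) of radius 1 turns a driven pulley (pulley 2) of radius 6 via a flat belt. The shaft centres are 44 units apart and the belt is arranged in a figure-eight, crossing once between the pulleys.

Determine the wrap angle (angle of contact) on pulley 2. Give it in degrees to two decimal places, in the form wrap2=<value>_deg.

wrap2=198.31_deg

crossed belt: β = asin((r1+r2)/C) = asin(7/44) = 9.1541°
wrap1 = wrap2 = π + 2β = 198.3083°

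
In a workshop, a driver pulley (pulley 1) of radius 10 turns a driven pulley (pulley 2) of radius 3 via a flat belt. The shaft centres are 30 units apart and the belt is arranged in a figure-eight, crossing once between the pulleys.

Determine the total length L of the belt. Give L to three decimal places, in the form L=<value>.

L=106.568

crossed belt: β = asin((r1+r2)/C) = asin(13/30) = 25.6793°
wrap1 = wrap2 = π + 2β = 231.3586°
tangent length = C·cosβ = 27.0370
L = (r1+r2)·wrap + 2·C·cosβ = 13·4.0380 + 2·27.0370 = 106.5676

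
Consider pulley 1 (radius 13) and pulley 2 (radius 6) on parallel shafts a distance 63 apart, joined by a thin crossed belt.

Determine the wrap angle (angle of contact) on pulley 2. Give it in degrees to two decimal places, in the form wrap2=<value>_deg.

crossed belt: β = asin((r1+r2)/C) = asin(19/63) = 17.5530°
wrap1 = wrap2 = π + 2β = 215.1059°

wrap2=215.11_deg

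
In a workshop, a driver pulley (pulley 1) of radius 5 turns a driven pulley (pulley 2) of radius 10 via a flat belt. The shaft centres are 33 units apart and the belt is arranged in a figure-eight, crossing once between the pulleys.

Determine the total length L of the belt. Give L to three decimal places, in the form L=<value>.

crossed belt: β = asin((r1+r2)/C) = asin(15/33) = 27.0357°
wrap1 = wrap2 = π + 2β = 234.0714°
tangent length = C·cosβ = 29.3939
L = (r1+r2)·wrap + 2·C·cosβ = 15·4.0853 + 2·29.3939 = 120.0675

L=120.067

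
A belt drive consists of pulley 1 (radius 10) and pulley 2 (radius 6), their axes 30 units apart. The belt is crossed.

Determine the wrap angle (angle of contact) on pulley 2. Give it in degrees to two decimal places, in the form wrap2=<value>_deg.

crossed belt: β = asin((r1+r2)/C) = asin(16/30) = 32.2310°
wrap1 = wrap2 = π + 2β = 244.4619°

wrap2=244.46_deg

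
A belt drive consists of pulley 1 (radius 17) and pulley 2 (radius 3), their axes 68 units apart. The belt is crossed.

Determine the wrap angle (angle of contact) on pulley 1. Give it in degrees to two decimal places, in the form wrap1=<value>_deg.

crossed belt: β = asin((r1+r2)/C) = asin(20/68) = 17.1046°
wrap1 = wrap2 = π + 2β = 214.2093°

wrap1=214.21_deg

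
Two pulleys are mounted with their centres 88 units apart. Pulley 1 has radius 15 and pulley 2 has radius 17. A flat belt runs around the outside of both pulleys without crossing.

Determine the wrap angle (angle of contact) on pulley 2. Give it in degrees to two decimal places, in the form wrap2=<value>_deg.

open belt: β = asin((r2−r1)/C) = asin(2/88) = 1.3023°
wrap1 = π − 2β = 177.3954°
wrap2 = π + 2β = 182.6046°

wrap2=182.60_deg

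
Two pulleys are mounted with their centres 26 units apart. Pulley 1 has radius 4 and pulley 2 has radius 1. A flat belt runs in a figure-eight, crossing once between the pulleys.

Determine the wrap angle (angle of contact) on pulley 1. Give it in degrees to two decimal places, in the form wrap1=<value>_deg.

crossed belt: β = asin((r1+r2)/C) = asin(5/26) = 11.0875°
wrap1 = wrap2 = π + 2β = 202.1750°

wrap1=202.17_deg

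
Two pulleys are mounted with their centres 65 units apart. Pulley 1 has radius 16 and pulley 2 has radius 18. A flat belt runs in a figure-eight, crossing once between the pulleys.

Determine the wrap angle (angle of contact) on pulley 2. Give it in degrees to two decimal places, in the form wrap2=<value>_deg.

wrap2=243.08_deg

crossed belt: β = asin((r1+r2)/C) = asin(34/65) = 31.5389°
wrap1 = wrap2 = π + 2β = 243.0777°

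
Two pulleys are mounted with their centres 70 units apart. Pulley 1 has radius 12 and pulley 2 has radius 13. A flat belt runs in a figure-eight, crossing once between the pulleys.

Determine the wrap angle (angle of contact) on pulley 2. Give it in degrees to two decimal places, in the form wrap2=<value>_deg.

crossed belt: β = asin((r1+r2)/C) = asin(25/70) = 20.9248°
wrap1 = wrap2 = π + 2β = 221.8497°

wrap2=221.85_deg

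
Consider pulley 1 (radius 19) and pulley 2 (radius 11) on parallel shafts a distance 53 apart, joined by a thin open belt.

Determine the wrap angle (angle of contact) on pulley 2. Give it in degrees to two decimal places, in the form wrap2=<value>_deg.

wrap2=162.64_deg

open belt: β = asin((r2−r1)/C) = asin(-8/53) = -8.6816°
wrap1 = π − 2β = 197.3632°
wrap2 = π + 2β = 162.6368°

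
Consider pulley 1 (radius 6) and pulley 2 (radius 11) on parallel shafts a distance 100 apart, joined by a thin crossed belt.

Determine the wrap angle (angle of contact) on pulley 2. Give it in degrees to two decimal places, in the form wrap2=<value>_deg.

wrap2=199.58_deg

crossed belt: β = asin((r1+r2)/C) = asin(17/100) = 9.7878°
wrap1 = wrap2 = π + 2β = 199.5756°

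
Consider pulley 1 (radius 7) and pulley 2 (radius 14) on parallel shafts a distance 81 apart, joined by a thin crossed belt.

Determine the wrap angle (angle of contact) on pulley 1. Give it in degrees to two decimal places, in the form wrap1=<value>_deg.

wrap1=210.05_deg

crossed belt: β = asin((r1+r2)/C) = asin(21/81) = 15.0261°
wrap1 = wrap2 = π + 2β = 210.0522°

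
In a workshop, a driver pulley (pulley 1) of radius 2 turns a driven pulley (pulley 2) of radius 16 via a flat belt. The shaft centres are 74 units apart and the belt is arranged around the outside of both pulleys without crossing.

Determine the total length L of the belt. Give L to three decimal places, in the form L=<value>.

L=207.205

open belt: β = asin((r2−r1)/C) = asin(14/74) = 10.9055°
wrap1 = π − 2β = 158.1891°
wrap2 = π + 2β = 201.8109°
tangent length = C·cosβ = 72.6636
L = r1·wrap1 + r2·wrap2 + 2·C·cosβ = 2·2.7609 + 16·3.5223 + 2·72.6636 = 207.2053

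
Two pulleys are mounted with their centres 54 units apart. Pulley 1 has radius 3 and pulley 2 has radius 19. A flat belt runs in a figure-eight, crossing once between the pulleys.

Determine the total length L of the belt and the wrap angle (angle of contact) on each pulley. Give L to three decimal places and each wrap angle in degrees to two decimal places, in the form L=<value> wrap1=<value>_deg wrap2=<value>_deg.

crossed belt: β = asin((r1+r2)/C) = asin(22/54) = 24.0421°
wrap1 = wrap2 = π + 2β = 228.0842°
tangent length = C·cosβ = 49.3153
L = (r1+r2)·wrap + 2·C·cosβ = 22·3.9808 + 2·49.3153 = 186.2087

L=186.209 wrap1=228.08_deg wrap2=228.08_deg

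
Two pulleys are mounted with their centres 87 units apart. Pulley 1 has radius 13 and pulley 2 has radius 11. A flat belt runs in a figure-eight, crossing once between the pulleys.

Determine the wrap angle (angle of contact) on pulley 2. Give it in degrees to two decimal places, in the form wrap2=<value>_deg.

wrap2=212.03_deg

crossed belt: β = asin((r1+r2)/C) = asin(24/87) = 16.0134°
wrap1 = wrap2 = π + 2β = 212.0268°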